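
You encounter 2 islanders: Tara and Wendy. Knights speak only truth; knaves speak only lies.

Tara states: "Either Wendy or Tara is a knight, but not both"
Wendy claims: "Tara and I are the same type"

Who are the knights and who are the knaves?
Tara is a knight.
Wendy is a knave.

Verification:
- Tara (knight) says "Either Wendy or Tara is a knight, but not both" - this is TRUE because Wendy is a knave and Tara is a knight.
- Wendy (knave) says "Tara and I are the same type" - this is FALSE (a lie) because Wendy is a knave and Tara is a knight.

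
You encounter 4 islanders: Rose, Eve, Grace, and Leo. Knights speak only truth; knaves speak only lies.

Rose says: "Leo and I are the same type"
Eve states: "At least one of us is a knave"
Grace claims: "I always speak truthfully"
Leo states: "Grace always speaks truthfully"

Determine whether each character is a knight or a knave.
Rose is a knave.
Eve is a knight.
Grace is a knight.
Leo is a knight.

Verification:
- Rose (knave) says "Leo and I are the same type" - this is FALSE (a lie) because Rose is a knave and Leo is a knight.
- Eve (knight) says "At least one of us is a knave" - this is TRUE because Rose is a knave.
- Grace (knight) says "I always speak truthfully" - this is TRUE because Grace is a knight.
- Leo (knight) says "Grace always speaks truthfully" - this is TRUE because Grace is a knight.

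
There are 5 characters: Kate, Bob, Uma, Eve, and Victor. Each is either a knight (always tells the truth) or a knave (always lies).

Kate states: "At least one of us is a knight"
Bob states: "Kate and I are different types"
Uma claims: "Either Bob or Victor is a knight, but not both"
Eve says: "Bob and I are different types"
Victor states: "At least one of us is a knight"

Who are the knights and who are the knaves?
Kate is a knave.
Bob is a knave.
Uma is a knave.
Eve is a knave.
Victor is a knave.

Verification:
- Kate (knave) says "At least one of us is a knight" - this is FALSE (a lie) because no one is a knight.
- Bob (knave) says "Kate and I are different types" - this is FALSE (a lie) because Bob is a knave and Kate is a knave.
- Uma (knave) says "Either Bob or Victor is a knight, but not both" - this is FALSE (a lie) because Bob is a knave and Victor is a knave.
- Eve (knave) says "Bob and I are different types" - this is FALSE (a lie) because Eve is a knave and Bob is a knave.
- Victor (knave) says "At least one of us is a knight" - this is FALSE (a lie) because no one is a knight.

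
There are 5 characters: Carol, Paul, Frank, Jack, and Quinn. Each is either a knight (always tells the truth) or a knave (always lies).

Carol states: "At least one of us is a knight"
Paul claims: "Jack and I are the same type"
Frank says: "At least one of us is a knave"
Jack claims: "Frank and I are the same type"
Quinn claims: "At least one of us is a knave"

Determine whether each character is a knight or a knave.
Carol is a knight.
Paul is a knave.
Frank is a knight.
Jack is a knight.
Quinn is a knight.

Verification:
- Carol (knight) says "At least one of us is a knight" - this is TRUE because Carol, Frank, Jack, and Quinn are knights.
- Paul (knave) says "Jack and I are the same type" - this is FALSE (a lie) because Paul is a knave and Jack is a knight.
- Frank (knight) says "At least one of us is a knave" - this is TRUE because Paul is a knave.
- Jack (knight) says "Frank and I are the same type" - this is TRUE because Jack is a knight and Frank is a knight.
- Quinn (knight) says "At least one of us is a knave" - this is TRUE because Paul is a knave.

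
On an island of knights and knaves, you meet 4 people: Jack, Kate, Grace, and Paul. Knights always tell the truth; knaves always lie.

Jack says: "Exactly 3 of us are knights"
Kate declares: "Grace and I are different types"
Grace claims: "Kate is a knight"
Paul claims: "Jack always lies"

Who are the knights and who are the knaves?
Jack is a knave.
Kate is a knave.
Grace is a knave.
Paul is a knight.

Verification:
- Jack (knave) says "Exactly 3 of us are knights" - this is FALSE (a lie) because there are 1 knights.
- Kate (knave) says "Grace and I are different types" - this is FALSE (a lie) because Kate is a knave and Grace is a knave.
- Grace (knave) says "Kate is a knight" - this is FALSE (a lie) because Kate is a knave.
- Paul (knight) says "Jack always lies" - this is TRUE because Jack is a knave.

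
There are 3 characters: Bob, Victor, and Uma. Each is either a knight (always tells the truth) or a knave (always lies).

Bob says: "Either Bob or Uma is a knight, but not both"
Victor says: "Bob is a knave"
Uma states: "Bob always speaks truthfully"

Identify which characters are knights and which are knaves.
Bob is a knave.
Victor is a knight.
Uma is a knave.

Verification:
- Bob (knave) says "Either Bob or Uma is a knight, but not both" - this is FALSE (a lie) because Bob is a knave and Uma is a knave.
- Victor (knight) says "Bob is a knave" - this is TRUE because Bob is a knave.
- Uma (knave) says "Bob always speaks truthfully" - this is FALSE (a lie) because Bob is a knave.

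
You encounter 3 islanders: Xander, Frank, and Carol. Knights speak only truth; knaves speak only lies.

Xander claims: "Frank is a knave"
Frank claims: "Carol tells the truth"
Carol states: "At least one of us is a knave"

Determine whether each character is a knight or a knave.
Xander is a knave.
Frank is a knight.
Carol is a knight.

Verification:
- Xander (knave) says "Frank is a knave" - this is FALSE (a lie) because Frank is a knight.
- Frank (knight) says "Carol tells the truth" - this is TRUE because Carol is a knight.
- Carol (knight) says "At least one of us is a knave" - this is TRUE because Xander is a knave.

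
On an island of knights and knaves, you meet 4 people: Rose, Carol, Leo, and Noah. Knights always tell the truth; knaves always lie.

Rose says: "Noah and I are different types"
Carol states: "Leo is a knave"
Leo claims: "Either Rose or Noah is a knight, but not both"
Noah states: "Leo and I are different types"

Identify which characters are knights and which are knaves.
Rose is a knave.
Carol is a knight.
Leo is a knave.
Noah is a knave.

Verification:
- Rose (knave) says "Noah and I are different types" - this is FALSE (a lie) because Rose is a knave and Noah is a knave.
- Carol (knight) says "Leo is a knave" - this is TRUE because Leo is a knave.
- Leo (knave) says "Either Rose or Noah is a knight, but not both" - this is FALSE (a lie) because Rose is a knave and Noah is a knave.
- Noah (knave) says "Leo and I are different types" - this is FALSE (a lie) because Noah is a knave and Leo is a knave.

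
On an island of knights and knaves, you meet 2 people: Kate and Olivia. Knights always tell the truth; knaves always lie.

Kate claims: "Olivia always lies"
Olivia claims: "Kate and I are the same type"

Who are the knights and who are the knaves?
Kate is a knight.
Olivia is a knave.

Verification:
- Kate (knight) says "Olivia always lies" - this is TRUE because Olivia is a knave.
- Olivia (knave) says "Kate and I are the same type" - this is FALSE (a lie) because Olivia is a knave and Kate is a knight.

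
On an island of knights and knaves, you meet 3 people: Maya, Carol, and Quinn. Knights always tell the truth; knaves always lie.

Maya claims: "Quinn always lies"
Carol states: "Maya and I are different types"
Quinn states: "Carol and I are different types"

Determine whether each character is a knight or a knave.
Maya is a knave.
Carol is a knave.
Quinn is a knight.

Verification:
- Maya (knave) says "Quinn always lies" - this is FALSE (a lie) because Quinn is a knight.
- Carol (knave) says "Maya and I are different types" - this is FALSE (a lie) because Carol is a knave and Maya is a knave.
- Quinn (knight) says "Carol and I are different types" - this is TRUE because Quinn is a knight and Carol is a knave.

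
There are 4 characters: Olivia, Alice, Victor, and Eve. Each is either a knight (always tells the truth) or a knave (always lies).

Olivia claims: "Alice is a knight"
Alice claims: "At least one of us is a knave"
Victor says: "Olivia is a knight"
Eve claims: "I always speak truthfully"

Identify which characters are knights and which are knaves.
Olivia is a knight.
Alice is a knight.
Victor is a knight.
Eve is a knave.

Verification:
- Olivia (knight) says "Alice is a knight" - this is TRUE because Alice is a knight.
- Alice (knight) says "At least one of us is a knave" - this is TRUE because Eve is a knave.
- Victor (knight) says "Olivia is a knight" - this is TRUE because Olivia is a knight.
- Eve (knave) says "I always speak truthfully" - this is FALSE (a lie) because Eve is a knave.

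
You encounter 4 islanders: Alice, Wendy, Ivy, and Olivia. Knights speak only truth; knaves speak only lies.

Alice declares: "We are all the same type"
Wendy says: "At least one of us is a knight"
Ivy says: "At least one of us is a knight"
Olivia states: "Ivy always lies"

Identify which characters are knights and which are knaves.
Alice is a knave.
Wendy is a knight.
Ivy is a knight.
Olivia is a knave.

Verification:
- Alice (knave) says "We are all the same type" - this is FALSE (a lie) because Wendy and Ivy are knights and Alice and Olivia are knaves.
- Wendy (knight) says "At least one of us is a knight" - this is TRUE because Wendy and Ivy are knights.
- Ivy (knight) says "At least one of us is a knight" - this is TRUE because Wendy and Ivy are knights.
- Olivia (knave) says "Ivy always lies" - this is FALSE (a lie) because Ivy is a knight.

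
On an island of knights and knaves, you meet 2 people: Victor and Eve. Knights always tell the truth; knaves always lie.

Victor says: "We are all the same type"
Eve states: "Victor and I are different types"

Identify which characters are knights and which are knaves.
Victor is a knave.
Eve is a knight.

Verification:
- Victor (knave) says "We are all the same type" - this is FALSE (a lie) because Eve is a knight and Victor is a knave.
- Eve (knight) says "Victor and I are different types" - this is TRUE because Eve is a knight and Victor is a knave.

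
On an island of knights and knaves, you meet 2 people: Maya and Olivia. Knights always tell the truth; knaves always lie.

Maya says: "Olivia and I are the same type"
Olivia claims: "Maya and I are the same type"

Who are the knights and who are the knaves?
Maya is a knight.
Olivia is a knight.

Verification:
- Maya (knight) says "Olivia and I are the same type" - this is TRUE because Maya is a knight and Olivia is a knight.
- Olivia (knight) says "Maya and I are the same type" - this is TRUE because Olivia is a knight and Maya is a knight.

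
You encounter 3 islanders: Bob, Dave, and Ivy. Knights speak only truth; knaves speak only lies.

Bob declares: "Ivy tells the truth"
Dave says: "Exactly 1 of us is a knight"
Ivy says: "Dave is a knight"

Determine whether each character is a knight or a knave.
Bob is a knave.
Dave is a knave.
Ivy is a knave.

Verification:
- Bob (knave) says "Ivy tells the truth" - this is FALSE (a lie) because Ivy is a knave.
- Dave (knave) says "Exactly 1 of us is a knight" - this is FALSE (a lie) because there are 0 knights.
- Ivy (knave) says "Dave is a knight" - this is FALSE (a lie) because Dave is a knave.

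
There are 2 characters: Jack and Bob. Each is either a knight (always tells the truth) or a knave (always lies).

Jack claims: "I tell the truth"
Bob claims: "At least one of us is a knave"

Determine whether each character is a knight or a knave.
Jack is a knave.
Bob is a knight.

Verification:
- Jack (knave) says "I tell the truth" - this is FALSE (a lie) because Jack is a knave.
- Bob (knight) says "At least one of us is a knave" - this is TRUE because Jack is a knave.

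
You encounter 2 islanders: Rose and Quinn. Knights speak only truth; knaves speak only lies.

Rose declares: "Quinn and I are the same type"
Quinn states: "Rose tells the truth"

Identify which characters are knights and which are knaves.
Rose is a knight.
Quinn is a knight.

Verification:
- Rose (knight) says "Quinn and I are the same type" - this is TRUE because Rose is a knight and Quinn is a knight.
- Quinn (knight) says "Rose tells the truth" - this is TRUE because Rose is a knight.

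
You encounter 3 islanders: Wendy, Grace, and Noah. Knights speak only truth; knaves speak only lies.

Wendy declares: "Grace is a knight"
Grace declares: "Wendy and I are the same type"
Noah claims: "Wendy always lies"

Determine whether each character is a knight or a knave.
Wendy is a knight.
Grace is a knight.
Noah is a knave.

Verification:
- Wendy (knight) says "Grace is a knight" - this is TRUE because Grace is a knight.
- Grace (knight) says "Wendy and I are the same type" - this is TRUE because Grace is a knight and Wendy is a knight.
- Noah (knave) says "Wendy always lies" - this is FALSE (a lie) because Wendy is a knight.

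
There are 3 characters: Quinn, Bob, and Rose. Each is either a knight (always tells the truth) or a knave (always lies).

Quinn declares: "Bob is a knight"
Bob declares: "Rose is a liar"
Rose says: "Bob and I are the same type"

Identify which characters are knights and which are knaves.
Quinn is a knight.
Bob is a knight.
Rose is a knave.

Verification:
- Quinn (knight) says "Bob is a knight" - this is TRUE because Bob is a knight.
- Bob (knight) says "Rose is a liar" - this is TRUE because Rose is a knave.
- Rose (knave) says "Bob and I are the same type" - this is FALSE (a lie) because Rose is a knave and Bob is a knight.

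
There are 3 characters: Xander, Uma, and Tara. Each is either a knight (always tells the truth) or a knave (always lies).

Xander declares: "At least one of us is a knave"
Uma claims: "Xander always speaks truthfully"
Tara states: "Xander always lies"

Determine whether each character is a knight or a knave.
Xander is a knight.
Uma is a knight.
Tara is a knave.

Verification:
- Xander (knight) says "At least one of us is a knave" - this is TRUE because Tara is a knave.
- Uma (knight) says "Xander always speaks truthfully" - this is TRUE because Xander is a knight.
- Tara (knave) says "Xander always lies" - this is FALSE (a lie) because Xander is a knight.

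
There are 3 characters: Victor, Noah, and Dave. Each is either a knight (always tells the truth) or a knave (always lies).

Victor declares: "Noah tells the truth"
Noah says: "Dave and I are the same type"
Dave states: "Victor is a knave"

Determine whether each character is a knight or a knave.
Victor is a knave.
Noah is a knave.
Dave is a knight.

Verification:
- Victor (knave) says "Noah tells the truth" - this is FALSE (a lie) because Noah is a knave.
- Noah (knave) says "Dave and I are the same type" - this is FALSE (a lie) because Noah is a knave and Dave is a knight.
- Dave (knight) says "Victor is a knave" - this is TRUE because Victor is a knave.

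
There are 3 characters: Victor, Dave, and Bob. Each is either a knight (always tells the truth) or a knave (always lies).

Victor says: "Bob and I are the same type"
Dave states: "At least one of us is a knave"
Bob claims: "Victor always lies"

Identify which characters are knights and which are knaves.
Victor is a knave.
Dave is a knight.
Bob is a knight.

Verification:
- Victor (knave) says "Bob and I are the same type" - this is FALSE (a lie) because Victor is a knave and Bob is a knight.
- Dave (knight) says "At least one of us is a knave" - this is TRUE because Victor is a knave.
- Bob (knight) says "Victor always lies" - this is TRUE because Victor is a knave.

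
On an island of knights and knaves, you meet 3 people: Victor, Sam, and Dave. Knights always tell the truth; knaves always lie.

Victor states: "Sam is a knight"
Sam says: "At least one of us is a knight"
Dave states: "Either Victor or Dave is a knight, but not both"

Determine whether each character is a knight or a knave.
Victor is a knave.
Sam is a knave.
Dave is a knave.

Verification:
- Victor (knave) says "Sam is a knight" - this is FALSE (a lie) because Sam is a knave.
- Sam (knave) says "At least one of us is a knight" - this is FALSE (a lie) because no one is a knight.
- Dave (knave) says "Either Victor or Dave is a knight, but not both" - this is FALSE (a lie) because Victor is a knave and Dave is a knave.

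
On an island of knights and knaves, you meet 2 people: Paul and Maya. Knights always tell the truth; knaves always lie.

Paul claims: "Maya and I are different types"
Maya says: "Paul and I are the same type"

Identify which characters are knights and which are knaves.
Paul is a knight.
Maya is a knave.

Verification:
- Paul (knight) says "Maya and I are different types" - this is TRUE because Paul is a knight and Maya is a knave.
- Maya (knave) says "Paul and I are the same type" - this is FALSE (a lie) because Maya is a knave and Paul is a knight.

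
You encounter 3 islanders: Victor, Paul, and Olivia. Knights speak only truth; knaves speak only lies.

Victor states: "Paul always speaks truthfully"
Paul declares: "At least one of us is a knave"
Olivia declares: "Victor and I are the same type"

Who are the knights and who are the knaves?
Victor is a knight.
Paul is a knight.
Olivia is a knave.

Verification:
- Victor (knight) says "Paul always speaks truthfully" - this is TRUE because Paul is a knight.
- Paul (knight) says "At least one of us is a knave" - this is TRUE because Olivia is a knave.
- Olivia (knave) says "Victor and I are the same type" - this is FALSE (a lie) because Olivia is a knave and Victor is a knight.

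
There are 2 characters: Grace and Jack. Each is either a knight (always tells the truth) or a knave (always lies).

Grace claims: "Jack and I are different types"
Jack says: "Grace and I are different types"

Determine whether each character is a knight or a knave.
Grace is a knave.
Jack is a knave.

Verification:
- Grace (knave) says "Jack and I are different types" - this is FALSE (a lie) because Grace is a knave and Jack is a knave.
- Jack (knave) says "Grace and I are different types" - this is FALSE (a lie) because Jack is a knave and Grace is a knave.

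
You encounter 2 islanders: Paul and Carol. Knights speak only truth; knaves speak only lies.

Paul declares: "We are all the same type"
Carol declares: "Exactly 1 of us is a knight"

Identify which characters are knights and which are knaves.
Paul is a knave.
Carol is a knight.

Verification:
- Paul (knave) says "We are all the same type" - this is FALSE (a lie) because Carol is a knight and Paul is a knave.
- Carol (knight) says "Exactly 1 of us is a knight" - this is TRUE because there are 1 knights.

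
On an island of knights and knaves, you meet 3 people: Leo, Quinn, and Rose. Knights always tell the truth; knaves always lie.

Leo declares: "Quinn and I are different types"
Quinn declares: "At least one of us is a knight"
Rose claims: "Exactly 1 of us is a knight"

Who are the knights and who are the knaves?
Leo is a knave.
Quinn is a knave.
Rose is a knave.

Verification:
- Leo (knave) says "Quinn and I are different types" - this is FALSE (a lie) because Leo is a knave and Quinn is a knave.
- Quinn (knave) says "At least one of us is a knight" - this is FALSE (a lie) because no one is a knight.
- Rose (knave) says "Exactly 1 of us is a knight" - this is FALSE (a lie) because there are 0 knights.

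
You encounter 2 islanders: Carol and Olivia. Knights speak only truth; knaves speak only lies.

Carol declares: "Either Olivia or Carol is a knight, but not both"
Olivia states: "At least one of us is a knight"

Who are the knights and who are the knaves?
Carol is a knave.
Olivia is a knave.

Verification:
- Carol (knave) says "Either Olivia or Carol is a knight, but not both" - this is FALSE (a lie) because Olivia is a knave and Carol is a knave.
- Olivia (knave) says "At least one of us is a knight" - this is FALSE (a lie) because no one is a knight.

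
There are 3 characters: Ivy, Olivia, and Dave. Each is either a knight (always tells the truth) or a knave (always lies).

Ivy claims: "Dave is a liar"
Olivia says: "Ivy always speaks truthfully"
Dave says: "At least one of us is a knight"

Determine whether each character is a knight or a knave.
Ivy is a knave.
Olivia is a knave.
Dave is a knight.

Verification:
- Ivy (knave) says "Dave is a liar" - this is FALSE (a lie) because Dave is a knight.
- Olivia (knave) says "Ivy always speaks truthfully" - this is FALSE (a lie) because Ivy is a knave.
- Dave (knight) says "At least one of us is a knight" - this is TRUE because Dave is a knight.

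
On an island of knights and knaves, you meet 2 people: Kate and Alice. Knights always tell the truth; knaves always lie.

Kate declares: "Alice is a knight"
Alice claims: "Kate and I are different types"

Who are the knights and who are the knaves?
Kate is a knave.
Alice is a knave.

Verification:
- Kate (knave) says "Alice is a knight" - this is FALSE (a lie) because Alice is a knave.
- Alice (knave) says "Kate and I are different types" - this is FALSE (a lie) because Alice is a knave and Kate is a knave.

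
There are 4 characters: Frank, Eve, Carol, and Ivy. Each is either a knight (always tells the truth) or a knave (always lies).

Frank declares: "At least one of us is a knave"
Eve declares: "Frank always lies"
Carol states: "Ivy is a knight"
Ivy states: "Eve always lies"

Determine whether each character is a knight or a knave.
Frank is a knight.
Eve is a knave.
Carol is a knight.
Ivy is a knight.

Verification:
- Frank (knight) says "At least one of us is a knave" - this is TRUE because Eve is a knave.
- Eve (knave) says "Frank always lies" - this is FALSE (a lie) because Frank is a knight.
- Carol (knight) says "Ivy is a knight" - this is TRUE because Ivy is a knight.
- Ivy (knight) says "Eve always lies" - this is TRUE because Eve is a knave.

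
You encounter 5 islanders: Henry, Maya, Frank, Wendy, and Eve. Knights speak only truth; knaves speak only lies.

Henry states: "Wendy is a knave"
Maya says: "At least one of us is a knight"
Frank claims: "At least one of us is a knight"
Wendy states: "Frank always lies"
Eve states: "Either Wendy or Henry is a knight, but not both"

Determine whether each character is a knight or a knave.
Henry is a knight.
Maya is a knight.
Frank is a knight.
Wendy is a knave.
Eve is a knight.

Verification:
- Henry (knight) says "Wendy is a knave" - this is TRUE because Wendy is a knave.
- Maya (knight) says "At least one of us is a knight" - this is TRUE because Henry, Maya, Frank, and Eve are knights.
- Frank (knight) says "At least one of us is a knight" - this is TRUE because Henry, Maya, Frank, and Eve are knights.
- Wendy (knave) says "Frank always lies" - this is FALSE (a lie) because Frank is a knight.
- Eve (knight) says "Either Wendy or Henry is a knight, but not both" - this is TRUE because Wendy is a knave and Henry is a knight.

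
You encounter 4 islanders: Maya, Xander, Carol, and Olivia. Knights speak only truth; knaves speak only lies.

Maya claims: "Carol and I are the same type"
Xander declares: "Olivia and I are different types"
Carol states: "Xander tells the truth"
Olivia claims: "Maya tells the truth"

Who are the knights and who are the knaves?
Maya is a knave.
Xander is a knight.
Carol is a knight.
Olivia is a knave.

Verification:
- Maya (knave) says "Carol and I are the same type" - this is FALSE (a lie) because Maya is a knave and Carol is a knight.
- Xander (knight) says "Olivia and I are different types" - this is TRUE because Xander is a knight and Olivia is a knave.
- Carol (knight) says "Xander tells the truth" - this is TRUE because Xander is a knight.
- Olivia (knave) says "Maya tells the truth" - this is FALSE (a lie) because Maya is a knave.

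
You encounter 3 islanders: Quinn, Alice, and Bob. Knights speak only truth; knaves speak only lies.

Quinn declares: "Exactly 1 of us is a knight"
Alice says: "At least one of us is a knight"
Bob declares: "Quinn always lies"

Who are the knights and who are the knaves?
Quinn is a knave.
Alice is a knight.
Bob is a knight.

Verification:
- Quinn (knave) says "Exactly 1 of us is a knight" - this is FALSE (a lie) because there are 2 knights.
- Alice (knight) says "At least one of us is a knight" - this is TRUE because Alice and Bob are knights.
- Bob (knight) says "Quinn always lies" - this is TRUE because Quinn is a knave.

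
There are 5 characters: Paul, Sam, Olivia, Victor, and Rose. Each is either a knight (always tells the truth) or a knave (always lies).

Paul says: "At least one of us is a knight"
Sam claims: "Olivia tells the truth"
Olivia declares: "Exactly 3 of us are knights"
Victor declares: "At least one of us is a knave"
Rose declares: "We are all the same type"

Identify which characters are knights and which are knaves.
Paul is a knight.
Sam is a knave.
Olivia is a knave.
Victor is a knight.
Rose is a knave.

Verification:
- Paul (knight) says "At least one of us is a knight" - this is TRUE because Paul and Victor are knights.
- Sam (knave) says "Olivia tells the truth" - this is FALSE (a lie) because Olivia is a knave.
- Olivia (knave) says "Exactly 3 of us are knights" - this is FALSE (a lie) because there are 2 knights.
- Victor (knight) says "At least one of us is a knave" - this is TRUE because Sam, Olivia, and Rose are knaves.
- Rose (knave) says "We are all the same type" - this is FALSE (a lie) because Paul and Victor are knights and Sam, Olivia, and Rose are knaves.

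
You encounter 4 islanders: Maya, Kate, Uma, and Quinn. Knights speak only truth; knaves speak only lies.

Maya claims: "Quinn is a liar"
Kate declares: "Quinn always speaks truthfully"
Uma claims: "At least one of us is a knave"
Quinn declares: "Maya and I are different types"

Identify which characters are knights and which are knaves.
Maya is a knave.
Kate is a knight.
Uma is a knight.
Quinn is a knight.

Verification:
- Maya (knave) says "Quinn is a liar" - this is FALSE (a lie) because Quinn is a knight.
- Kate (knight) says "Quinn always speaks truthfully" - this is TRUE because Quinn is a knight.
- Uma (knight) says "At least one of us is a knave" - this is TRUE because Maya is a knave.
- Quinn (knight) says "Maya and I are different types" - this is TRUE because Quinn is a knight and Maya is a knave.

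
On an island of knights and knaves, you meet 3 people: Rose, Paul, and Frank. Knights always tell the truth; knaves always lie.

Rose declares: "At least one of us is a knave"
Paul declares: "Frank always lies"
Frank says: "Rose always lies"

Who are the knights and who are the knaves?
Rose is a knight.
Paul is a knight.
Frank is a knave.

Verification:
- Rose (knight) says "At least one of us is a knave" - this is TRUE because Frank is a knave.
- Paul (knight) says "Frank always lies" - this is TRUE because Frank is a knave.
- Frank (knave) says "Rose always lies" - this is FALSE (a lie) because Rose is a knight.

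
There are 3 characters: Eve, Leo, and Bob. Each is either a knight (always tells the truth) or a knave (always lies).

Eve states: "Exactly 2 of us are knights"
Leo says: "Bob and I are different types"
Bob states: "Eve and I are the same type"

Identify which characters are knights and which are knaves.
Eve is a knight.
Leo is a knight.
Bob is a knave.

Verification:
- Eve (knight) says "Exactly 2 of us are knights" - this is TRUE because there are 2 knights.
- Leo (knight) says "Bob and I are different types" - this is TRUE because Leo is a knight and Bob is a knave.
- Bob (knave) says "Eve and I are the same type" - this is FALSE (a lie) because Bob is a knave and Eve is a knight.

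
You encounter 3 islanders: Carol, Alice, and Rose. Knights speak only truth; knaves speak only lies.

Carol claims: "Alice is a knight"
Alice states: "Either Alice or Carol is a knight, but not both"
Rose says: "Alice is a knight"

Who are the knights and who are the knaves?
Carol is a knave.
Alice is a knave.
Rose is a knave.

Verification:
- Carol (knave) says "Alice is a knight" - this is FALSE (a lie) because Alice is a knave.
- Alice (knave) says "Either Alice or Carol is a knight, but not both" - this is FALSE (a lie) because Alice is a knave and Carol is a knave.
- Rose (knave) says "Alice is a knight" - this is FALSE (a lie) because Alice is a knave.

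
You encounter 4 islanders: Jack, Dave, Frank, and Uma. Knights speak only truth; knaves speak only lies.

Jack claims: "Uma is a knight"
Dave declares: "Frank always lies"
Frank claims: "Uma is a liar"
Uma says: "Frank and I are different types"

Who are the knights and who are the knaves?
Jack is a knight.
Dave is a knight.
Frank is a knave.
Uma is a knight.

Verification:
- Jack (knight) says "Uma is a knight" - this is TRUE because Uma is a knight.
- Dave (knight) says "Frank always lies" - this is TRUE because Frank is a knave.
- Frank (knave) says "Uma is a liar" - this is FALSE (a lie) because Uma is a knight.
- Uma (knight) says "Frank and I are different types" - this is TRUE because Uma is a knight and Frank is a knave.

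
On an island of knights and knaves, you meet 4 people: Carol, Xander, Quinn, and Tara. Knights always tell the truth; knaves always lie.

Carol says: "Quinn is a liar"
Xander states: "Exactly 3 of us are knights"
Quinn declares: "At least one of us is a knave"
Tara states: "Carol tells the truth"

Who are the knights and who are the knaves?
Carol is a knave.
Xander is a knave.
Quinn is a knight.
Tara is a knave.

Verification:
- Carol (knave) says "Quinn is a liar" - this is FALSE (a lie) because Quinn is a knight.
- Xander (knave) says "Exactly 3 of us are knights" - this is FALSE (a lie) because there are 1 knights.
- Quinn (knight) says "At least one of us is a knave" - this is TRUE because Carol, Xander, and Tara are knaves.
- Tara (knave) says "Carol tells the truth" - this is FALSE (a lie) because Carol is a knave.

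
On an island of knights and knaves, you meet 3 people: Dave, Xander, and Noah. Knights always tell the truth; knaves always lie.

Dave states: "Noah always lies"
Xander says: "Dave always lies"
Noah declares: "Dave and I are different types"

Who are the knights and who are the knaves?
Dave is a knave.
Xander is a knight.
Noah is a knight.

Verification:
- Dave (knave) says "Noah always lies" - this is FALSE (a lie) because Noah is a knight.
- Xander (knight) says "Dave always lies" - this is TRUE because Dave is a knave.
- Noah (knight) says "Dave and I are different types" - this is TRUE because Noah is a knight and Dave is a knave.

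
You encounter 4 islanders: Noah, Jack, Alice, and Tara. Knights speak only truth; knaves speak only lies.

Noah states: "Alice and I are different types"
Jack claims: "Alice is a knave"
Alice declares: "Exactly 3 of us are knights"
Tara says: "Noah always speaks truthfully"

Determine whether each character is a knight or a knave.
Noah is a knave.
Jack is a knight.
Alice is a knave.
Tara is a knave.

Verification:
- Noah (knave) says "Alice and I are different types" - this is FALSE (a lie) because Noah is a knave and Alice is a knave.
- Jack (knight) says "Alice is a knave" - this is TRUE because Alice is a knave.
- Alice (knave) says "Exactly 3 of us are knights" - this is FALSE (a lie) because there are 1 knights.
- Tara (knave) says "Noah always speaks truthfully" - this is FALSE (a lie) because Noah is a knave.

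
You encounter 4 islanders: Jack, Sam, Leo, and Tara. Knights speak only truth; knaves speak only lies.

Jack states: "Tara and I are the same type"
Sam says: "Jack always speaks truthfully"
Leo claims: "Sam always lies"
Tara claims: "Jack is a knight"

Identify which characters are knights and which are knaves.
Jack is a knight.
Sam is a knight.
Leo is a knave.
Tara is a knight.

Verification:
- Jack (knight) says "Tara and I are the same type" - this is TRUE because Jack is a knight and Tara is a knight.
- Sam (knight) says "Jack always speaks truthfully" - this is TRUE because Jack is a knight.
- Leo (knave) says "Sam always lies" - this is FALSE (a lie) because Sam is a knight.
- Tara (knight) says "Jack is a knight" - this is TRUE because Jack is a knight.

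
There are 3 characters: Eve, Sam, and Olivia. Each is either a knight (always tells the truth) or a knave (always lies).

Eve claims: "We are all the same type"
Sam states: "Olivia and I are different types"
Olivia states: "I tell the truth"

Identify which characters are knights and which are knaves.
Eve is a knave.
Sam is a knight.
Olivia is a knave.

Verification:
- Eve (knave) says "We are all the same type" - this is FALSE (a lie) because Sam is a knight and Eve and Olivia are knaves.
- Sam (knight) says "Olivia and I are different types" - this is TRUE because Sam is a knight and Olivia is a knave.
- Olivia (knave) says "I tell the truth" - this is FALSE (a lie) because Olivia is a knave.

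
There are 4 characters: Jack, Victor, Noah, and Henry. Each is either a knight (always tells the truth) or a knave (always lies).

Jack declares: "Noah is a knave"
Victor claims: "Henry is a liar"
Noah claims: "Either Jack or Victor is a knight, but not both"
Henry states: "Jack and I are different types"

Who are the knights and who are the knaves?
Jack is a knave.
Victor is a knight.
Noah is a knight.
Henry is a knave.

Verification:
- Jack (knave) says "Noah is a knave" - this is FALSE (a lie) because Noah is a knight.
- Victor (knight) says "Henry is a liar" - this is TRUE because Henry is a knave.
- Noah (knight) says "Either Jack or Victor is a knight, but not both" - this is TRUE because Jack is a knave and Victor is a knight.
- Henry (knave) says "Jack and I are different types" - this is FALSE (a lie) because Henry is a knave and Jack is a knave.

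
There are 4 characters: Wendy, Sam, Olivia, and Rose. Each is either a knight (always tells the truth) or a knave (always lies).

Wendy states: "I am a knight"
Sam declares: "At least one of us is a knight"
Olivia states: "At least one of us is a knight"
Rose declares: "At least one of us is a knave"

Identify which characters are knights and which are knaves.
Wendy is a knave.
Sam is a knight.
Olivia is a knight.
Rose is a knight.

Verification:
- Wendy (knave) says "I am a knight" - this is FALSE (a lie) because Wendy is a knave.
- Sam (knight) says "At least one of us is a knight" - this is TRUE because Sam, Olivia, and Rose are knights.
- Olivia (knight) says "At least one of us is a knight" - this is TRUE because Sam, Olivia, and Rose are knights.
- Rose (knight) says "At least one of us is a knave" - this is TRUE because Wendy is a knave.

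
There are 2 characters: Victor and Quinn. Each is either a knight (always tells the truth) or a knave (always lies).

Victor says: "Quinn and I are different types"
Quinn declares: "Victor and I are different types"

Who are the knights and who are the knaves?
Victor is a knave.
Quinn is a knave.

Verification:
- Victor (knave) says "Quinn and I are different types" - this is FALSE (a lie) because Victor is a knave and Quinn is a knave.
- Quinn (knave) says "Victor and I are different types" - this is FALSE (a lie) because Quinn is a knave and Victor is a knave.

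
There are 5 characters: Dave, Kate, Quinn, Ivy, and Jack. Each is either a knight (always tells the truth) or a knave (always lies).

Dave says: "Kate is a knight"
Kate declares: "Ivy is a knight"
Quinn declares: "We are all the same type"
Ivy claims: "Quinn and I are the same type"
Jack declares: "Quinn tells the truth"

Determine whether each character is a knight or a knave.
Dave is a knight.
Kate is a knight.
Quinn is a knight.
Ivy is a knight.
Jack is a knight.

Verification:
- Dave (knight) says "Kate is a knight" - this is TRUE because Kate is a knight.
- Kate (knight) says "Ivy is a knight" - this is TRUE because Ivy is a knight.
- Quinn (knight) says "We are all the same type" - this is TRUE because Dave, Kate, Quinn, Ivy, and Jack are knights.
- Ivy (knight) says "Quinn and I are the same type" - this is TRUE because Ivy is a knight and Quinn is a knight.
- Jack (knight) says "Quinn tells the truth" - this is TRUE because Quinn is a knight.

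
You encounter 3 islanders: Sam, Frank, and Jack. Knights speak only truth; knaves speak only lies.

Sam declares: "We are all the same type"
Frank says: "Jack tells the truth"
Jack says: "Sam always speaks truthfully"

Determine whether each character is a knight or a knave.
Sam is a knight.
Frank is a knight.
Jack is a knight.

Verification:
- Sam (knight) says "We are all the same type" - this is TRUE because Sam, Frank, and Jack are knights.
- Frank (knight) says "Jack tells the truth" - this is TRUE because Jack is a knight.
- Jack (knight) says "Sam always speaks truthfully" - this is TRUE because Sam is a knight.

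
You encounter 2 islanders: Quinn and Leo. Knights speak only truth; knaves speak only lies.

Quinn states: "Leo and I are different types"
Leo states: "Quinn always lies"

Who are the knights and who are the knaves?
Quinn is a knight.
Leo is a knave.

Verification:
- Quinn (knight) says "Leo and I are different types" - this is TRUE because Quinn is a knight and Leo is a knave.
- Leo (knave) says "Quinn always lies" - this is FALSE (a lie) because Quinn is a knight.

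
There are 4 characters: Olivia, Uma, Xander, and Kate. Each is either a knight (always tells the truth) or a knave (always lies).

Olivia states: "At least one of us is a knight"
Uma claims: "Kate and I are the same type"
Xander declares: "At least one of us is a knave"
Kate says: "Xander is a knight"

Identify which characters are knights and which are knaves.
Olivia is a knight.
Uma is a knave.
Xander is a knight.
Kate is a knight.

Verification:
- Olivia (knight) says "At least one of us is a knight" - this is TRUE because Olivia, Xander, and Kate are knights.
- Uma (knave) says "Kate and I are the same type" - this is FALSE (a lie) because Uma is a knave and Kate is a knight.
- Xander (knight) says "At least one of us is a knave" - this is TRUE because Uma is a knave.
- Kate (knight) says "Xander is a knight" - this is TRUE because Xander is a knight.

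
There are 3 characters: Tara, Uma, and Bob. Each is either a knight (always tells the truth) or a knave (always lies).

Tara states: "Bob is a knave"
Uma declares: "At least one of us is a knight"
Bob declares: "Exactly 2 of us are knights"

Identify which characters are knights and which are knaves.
Tara is a knave.
Uma is a knight.
Bob is a knight.

Verification:
- Tara (knave) says "Bob is a knave" - this is FALSE (a lie) because Bob is a knight.
- Uma (knight) says "At least one of us is a knight" - this is TRUE because Uma and Bob are knights.
- Bob (knight) says "Exactly 2 of us are knights" - this is TRUE because there are 2 knights.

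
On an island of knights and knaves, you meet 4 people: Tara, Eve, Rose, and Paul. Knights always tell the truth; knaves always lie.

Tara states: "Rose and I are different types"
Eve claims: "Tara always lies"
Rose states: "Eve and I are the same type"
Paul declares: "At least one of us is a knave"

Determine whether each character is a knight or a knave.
Tara is a knave.
Eve is a knight.
Rose is a knave.
Paul is a knight.

Verification:
- Tara (knave) says "Rose and I are different types" - this is FALSE (a lie) because Tara is a knave and Rose is a knave.
- Eve (knight) says "Tara always lies" - this is TRUE because Tara is a knave.
- Rose (knave) says "Eve and I are the same type" - this is FALSE (a lie) because Rose is a knave and Eve is a knight.
- Paul (knight) says "At least one of us is a knave" - this is TRUE because Tara and Rose are knaves.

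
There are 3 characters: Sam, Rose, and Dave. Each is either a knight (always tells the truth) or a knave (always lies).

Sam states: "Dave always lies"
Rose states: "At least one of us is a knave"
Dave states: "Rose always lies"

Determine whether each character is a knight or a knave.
Sam is a knight.
Rose is a knight.
Dave is a knave.

Verification:
- Sam (knight) says "Dave always lies" - this is TRUE because Dave is a knave.
- Rose (knight) says "At least one of us is a knave" - this is TRUE because Dave is a knave.
- Dave (knave) says "Rose always lies" - this is FALSE (a lie) because Rose is a knight.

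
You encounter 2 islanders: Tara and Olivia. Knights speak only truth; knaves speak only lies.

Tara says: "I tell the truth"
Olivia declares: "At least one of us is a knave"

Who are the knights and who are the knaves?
Tara is a knave.
Olivia is a knight.

Verification:
- Tara (knave) says "I tell the truth" - this is FALSE (a lie) because Tara is a knave.
- Olivia (knight) says "At least one of us is a knave" - this is TRUE because Tara is a knave.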